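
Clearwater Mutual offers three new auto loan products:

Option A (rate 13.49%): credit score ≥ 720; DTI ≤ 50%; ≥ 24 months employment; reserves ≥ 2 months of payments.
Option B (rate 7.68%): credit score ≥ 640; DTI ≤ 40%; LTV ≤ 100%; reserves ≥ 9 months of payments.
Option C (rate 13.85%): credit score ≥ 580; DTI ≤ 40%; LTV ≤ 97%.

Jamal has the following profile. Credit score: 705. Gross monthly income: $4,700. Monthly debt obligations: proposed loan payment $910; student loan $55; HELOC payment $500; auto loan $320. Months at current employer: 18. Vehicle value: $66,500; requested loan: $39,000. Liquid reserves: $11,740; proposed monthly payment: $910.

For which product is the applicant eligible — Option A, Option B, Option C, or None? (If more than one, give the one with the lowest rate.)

Option B

Total debts = (910 + 55 + 500 + 320) = 1,785; DTI = 1,785/4,700 = 38%.
LTV = 39,000/66,500 = 58.6%.
Reserves = 11,740/910 = 12.9 months.
Option A: score 705 < 720; DTI 38% ≤ 50%; employment 18 < 24 mo; reserves 12.9 ≥ 2 mo → does not qualify.
Option B: score 705 ≥ 640; DTI 38% ≤ 40%; LTV 58.6% ≤ 100%; reserves 12.9 ≥ 9 mo → qualifies.
Option C: score 705 ≥ 580; DTI 38% ≤ 40%; LTV 58.6% ≤ 97% → qualifies.
Qualifying: Option B, Option C. Lowest rate is 7.68% → Option B.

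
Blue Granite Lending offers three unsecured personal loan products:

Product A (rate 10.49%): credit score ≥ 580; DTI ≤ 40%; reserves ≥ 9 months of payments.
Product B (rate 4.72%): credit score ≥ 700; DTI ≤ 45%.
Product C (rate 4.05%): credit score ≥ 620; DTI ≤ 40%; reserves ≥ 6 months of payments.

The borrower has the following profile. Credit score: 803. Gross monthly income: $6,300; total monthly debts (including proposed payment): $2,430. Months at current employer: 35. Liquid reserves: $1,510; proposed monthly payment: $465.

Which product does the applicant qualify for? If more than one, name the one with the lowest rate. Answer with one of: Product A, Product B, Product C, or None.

Product B

DTI = 2,430/6,300 = 38.6%.
Reserves = 1,510/465 = 3.2 months.
Product A: score 803 ≥ 580; DTI 38.6% ≤ 40%; reserves 3.2 < 9 mo → does not qualify.
Product B: score 803 ≥ 700; DTI 38.6% ≤ 45% → qualifies.
Product C: score 803 ≥ 620; DTI 38.6% ≤ 40%; reserves 3.2 < 6 mo → does not qualify.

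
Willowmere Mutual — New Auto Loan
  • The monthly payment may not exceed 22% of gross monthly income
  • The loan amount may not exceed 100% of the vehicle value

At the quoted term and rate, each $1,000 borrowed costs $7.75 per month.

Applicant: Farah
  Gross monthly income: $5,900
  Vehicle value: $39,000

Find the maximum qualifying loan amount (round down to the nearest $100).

$39,000

Payment cap: 22% × $5,900 = $1,298/month.
At $7.75 per $1,000, that supports 1,298/7.75 × 1,000 ≈ $167,483 → $167,400.
LTV cap: 100% × $39,000 = $39,000 → $39,000.
Binding constraint: loan-to-value.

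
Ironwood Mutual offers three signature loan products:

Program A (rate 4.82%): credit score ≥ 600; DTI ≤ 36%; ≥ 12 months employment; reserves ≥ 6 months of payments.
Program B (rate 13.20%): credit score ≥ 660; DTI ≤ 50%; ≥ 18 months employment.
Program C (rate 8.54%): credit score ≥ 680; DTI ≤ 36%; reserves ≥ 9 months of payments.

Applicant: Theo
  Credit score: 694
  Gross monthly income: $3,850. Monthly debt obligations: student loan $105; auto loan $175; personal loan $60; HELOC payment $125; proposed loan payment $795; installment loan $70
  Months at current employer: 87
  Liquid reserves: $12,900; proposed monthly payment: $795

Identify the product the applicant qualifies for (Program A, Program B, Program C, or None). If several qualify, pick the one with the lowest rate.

Total debts = (105 + 175 + 60 + 125 + 795 + 70) = 1,330; DTI = 1,330/3,850 = 34.5%.
Reserves = 12,900/795 = 16.2 months.
Program A: score 694 ≥ 600; DTI 34.5% ≤ 36%; employment 87 ≥ 12 mo; reserves 16.2 ≥ 6 mo → qualifies.
Program B: score 694 ≥ 660; DTI 34.5% ≤ 50%; employment 87 ≥ 18 mo → qualifies.
Program C: score 694 ≥ 680; DTI 34.5% ≤ 36%; reserves 16.2 ≥ 9 mo → qualifies.
Qualifying: Program A, Program B, Program C. Lowest rate is 4.82% → Program A.

Program A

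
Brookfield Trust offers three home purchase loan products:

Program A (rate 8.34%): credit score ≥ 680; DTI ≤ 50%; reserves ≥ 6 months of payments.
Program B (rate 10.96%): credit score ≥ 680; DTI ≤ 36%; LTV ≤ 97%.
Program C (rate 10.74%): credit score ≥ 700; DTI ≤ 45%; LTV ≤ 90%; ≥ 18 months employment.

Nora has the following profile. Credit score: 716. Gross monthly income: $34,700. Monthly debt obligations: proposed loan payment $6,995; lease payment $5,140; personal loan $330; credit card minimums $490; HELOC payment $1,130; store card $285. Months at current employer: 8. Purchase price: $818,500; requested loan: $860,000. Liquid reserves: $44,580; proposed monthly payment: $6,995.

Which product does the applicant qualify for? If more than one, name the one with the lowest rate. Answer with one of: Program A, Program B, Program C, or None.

Program A

Total debts = (6,995 + 5,140 + 330 + 490 + 1,130 + 285) = 14,370; DTI = 14,370/34,700 = 41.4%.
LTV = 860,000/818,500 = 105.1%.
Reserves = 44,580/6,995 = 6.4 months.
Program A: score 716 ≥ 680; DTI 41.4% ≤ 50%; reserves 6.4 ≥ 6 mo → qualifies.
Program B: score 716 ≥ 680; DTI 41.4% > 36%; LTV 105.1% > 97% → does not qualify.
Program C: score 716 ≥ 700; DTI 41.4% ≤ 45%; LTV 105.1% > 90%; employment 8 < 18 mo → does not qualify.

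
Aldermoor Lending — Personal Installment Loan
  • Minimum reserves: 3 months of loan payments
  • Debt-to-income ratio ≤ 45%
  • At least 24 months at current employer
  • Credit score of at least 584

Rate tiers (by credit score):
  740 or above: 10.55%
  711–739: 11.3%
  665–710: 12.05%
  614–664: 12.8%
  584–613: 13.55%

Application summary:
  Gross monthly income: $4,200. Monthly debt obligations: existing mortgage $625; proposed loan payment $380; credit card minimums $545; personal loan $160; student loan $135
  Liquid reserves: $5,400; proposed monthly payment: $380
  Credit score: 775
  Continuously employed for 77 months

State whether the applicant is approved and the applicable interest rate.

Approved at 10.55%

Credit score 775 ≥ 584 (meets minimum)
Employment 77 ≥ 24 months
Reserves = 5,400/380 = 14.2 months ≥ 3
Total monthly debts = (625 + 380 + 545 + 160 + 135) = 1,845. Debt-to-income = 1,845/4,200 = 43.9% — meets 45% limit
All requirements met. Score 775 falls in the 740 or above tier → 10.55%.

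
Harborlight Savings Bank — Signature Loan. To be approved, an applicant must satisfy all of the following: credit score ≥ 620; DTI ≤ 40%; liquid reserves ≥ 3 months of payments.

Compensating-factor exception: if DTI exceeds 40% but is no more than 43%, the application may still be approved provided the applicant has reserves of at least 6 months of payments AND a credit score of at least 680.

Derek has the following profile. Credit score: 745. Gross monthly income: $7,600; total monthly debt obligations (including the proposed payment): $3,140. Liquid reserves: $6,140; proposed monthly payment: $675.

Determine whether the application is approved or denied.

Credit score 745 ≥ 620 (meets base)
DTI: 3,140 ÷ 7,600 = 41.3%, over the 40% base limit.
Liquid reserves cover 6,140/675 = 9.1 months — ≥ 3 required
41.3% falls in the override range (40%–43%), so the compensating-factor test applies.
Reserves 9.1 ≥ 6 months; credit score 745 ≥ 680.
Both compensating conditions met → exception applies.

Approved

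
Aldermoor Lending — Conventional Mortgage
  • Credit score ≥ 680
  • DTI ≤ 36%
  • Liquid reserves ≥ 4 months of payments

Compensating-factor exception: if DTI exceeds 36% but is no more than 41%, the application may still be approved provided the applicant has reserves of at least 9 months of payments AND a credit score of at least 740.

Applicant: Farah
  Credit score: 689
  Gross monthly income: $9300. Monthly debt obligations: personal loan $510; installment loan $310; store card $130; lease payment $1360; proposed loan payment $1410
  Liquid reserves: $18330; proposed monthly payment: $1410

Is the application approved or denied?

Credit score 689 ≥ 680 (meets base)
Total debts = (510 + 310 + 130 + 1,360 + 1,410) = 3,720. DTI = 3,720/9,300 = 40% > 36% — standard DTI limit exceeded.
Reserves: 18,330 ÷ 1,410 = 13.0 months (meets 4-month minimum)
40% falls in the override range (36%–41%), so the compensating-factor test applies.
Reserves 13.0 ≥ 9 months; credit score 689 < 740.
Override conditions not both satisfied; exception does not apply.

Denied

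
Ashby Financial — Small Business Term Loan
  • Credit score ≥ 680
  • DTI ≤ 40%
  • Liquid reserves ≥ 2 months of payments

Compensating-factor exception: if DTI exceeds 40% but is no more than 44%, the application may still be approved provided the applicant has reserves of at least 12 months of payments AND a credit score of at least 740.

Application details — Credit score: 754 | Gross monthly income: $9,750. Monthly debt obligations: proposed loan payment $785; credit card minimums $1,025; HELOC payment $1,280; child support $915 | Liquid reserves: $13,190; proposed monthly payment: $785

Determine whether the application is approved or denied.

Approved

Credit score 754 ≥ 680 (meets base)
Total debts = (785 + 1,025 + 1,280 + 915) = 4,005. DTI = 4,005/9,750 = 41.1% > 40% — standard DTI limit exceeded.
Reserves = 13,190/785 = 16.8 months ≥ 2
DTI 41.1% is within the 40%–44% exception band; checking compensating factors.
Override check — reserves: 16.8 mo (ok); score: 754 (ok).
Both override conditions satisfied; DTI exception granted.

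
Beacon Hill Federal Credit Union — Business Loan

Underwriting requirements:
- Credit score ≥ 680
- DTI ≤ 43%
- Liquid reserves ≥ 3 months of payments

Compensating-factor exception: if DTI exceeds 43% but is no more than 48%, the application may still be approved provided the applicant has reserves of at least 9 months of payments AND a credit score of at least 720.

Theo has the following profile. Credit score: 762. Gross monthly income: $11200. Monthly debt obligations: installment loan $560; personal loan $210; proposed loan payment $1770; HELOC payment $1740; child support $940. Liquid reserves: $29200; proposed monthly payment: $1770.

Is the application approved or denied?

Approved

Credit score 762 ≥ 680 (meets base)
Total debts = (560 + 210 + 1,770 + 1,740 + 940) = 5,220. DTI = 5,220/11,200 = 46.6% > 43% — standard DTI limit exceeded.
Liquid reserves cover 29,200/1,770 = 16.5 months — ≥ 3 required
DTI 46.6% is within the 43%–48% exception band; checking compensating factors.
Reserves 16.5 ≥ 9 months; credit score 762 ≥ 720.
Both compensating conditions met → exception applies.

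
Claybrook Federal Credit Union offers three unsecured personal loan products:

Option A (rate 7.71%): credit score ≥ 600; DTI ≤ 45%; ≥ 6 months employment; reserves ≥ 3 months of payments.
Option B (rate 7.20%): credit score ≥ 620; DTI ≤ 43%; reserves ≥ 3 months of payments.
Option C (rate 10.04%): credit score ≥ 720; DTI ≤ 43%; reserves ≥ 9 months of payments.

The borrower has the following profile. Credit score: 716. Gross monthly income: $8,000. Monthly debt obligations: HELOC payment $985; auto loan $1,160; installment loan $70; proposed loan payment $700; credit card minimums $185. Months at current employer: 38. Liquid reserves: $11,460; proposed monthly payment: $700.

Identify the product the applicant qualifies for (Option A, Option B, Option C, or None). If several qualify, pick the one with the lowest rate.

Option B

Total debts = (985 + 1,160 + 70 + 700 + 185) = 3,100; DTI = 3,100/8,000 = 38.8%.
Reserves = 11,460/700 = 16.4 months.
Option A: score 716 ≥ 600; DTI 38.8% ≤ 45%; employment 38 ≥ 6 mo; reserves 16.4 ≥ 3 mo → qualifies.
Option B: score 716 ≥ 620; DTI 38.8% ≤ 43%; reserves 16.4 ≥ 3 mo → qualifies.
Option C: score 716 < 720; DTI 38.8% ≤ 43%; reserves 16.4 ≥ 9 mo → does not qualify.
Qualifying: Option A, Option B. Lowest rate is 7.20% → Option B.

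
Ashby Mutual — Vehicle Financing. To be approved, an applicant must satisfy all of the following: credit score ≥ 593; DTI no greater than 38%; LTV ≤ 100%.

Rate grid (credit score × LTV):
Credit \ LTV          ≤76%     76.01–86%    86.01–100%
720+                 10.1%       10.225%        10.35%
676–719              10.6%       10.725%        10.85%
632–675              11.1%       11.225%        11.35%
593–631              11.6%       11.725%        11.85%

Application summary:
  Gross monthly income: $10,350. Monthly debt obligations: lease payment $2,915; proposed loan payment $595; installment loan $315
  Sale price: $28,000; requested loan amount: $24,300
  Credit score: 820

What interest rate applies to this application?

10.35%

Credit score 820 ≥ 593; Total monthly debts = (2,915 + 595 + 315) = 3,825. DTI = 3,825/10,350 = 37% ≤ 38%
LTV: 24,300 ÷ 28,000 = 86.8%, within 100% cap
Credit 820 → row 720+; LTV 86.8% → column 86.01–100%. Grid cell → 10.35%.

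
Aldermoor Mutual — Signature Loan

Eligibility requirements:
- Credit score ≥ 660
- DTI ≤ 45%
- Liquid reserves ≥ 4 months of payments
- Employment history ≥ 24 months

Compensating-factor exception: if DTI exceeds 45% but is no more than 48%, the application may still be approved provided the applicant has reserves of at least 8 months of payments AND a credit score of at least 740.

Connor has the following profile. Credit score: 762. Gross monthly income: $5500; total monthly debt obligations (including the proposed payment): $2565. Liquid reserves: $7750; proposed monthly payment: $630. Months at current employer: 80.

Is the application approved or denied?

Credit score 762 ≥ 660 (meets base)
DTI = 2,565/5,500 = 46.6% > 45% — standard DTI limit exceeded.
Reserves = 7,750/630 = 12.3 months ≥ 4
Employment 80 ≥ 24 months
46.6% falls in the override range (45%–48%), so the compensating-factor test applies.
Override check — reserves: 12.3 mo (ok); score: 762 (ok).
Both compensating conditions met → exception applies.

Approved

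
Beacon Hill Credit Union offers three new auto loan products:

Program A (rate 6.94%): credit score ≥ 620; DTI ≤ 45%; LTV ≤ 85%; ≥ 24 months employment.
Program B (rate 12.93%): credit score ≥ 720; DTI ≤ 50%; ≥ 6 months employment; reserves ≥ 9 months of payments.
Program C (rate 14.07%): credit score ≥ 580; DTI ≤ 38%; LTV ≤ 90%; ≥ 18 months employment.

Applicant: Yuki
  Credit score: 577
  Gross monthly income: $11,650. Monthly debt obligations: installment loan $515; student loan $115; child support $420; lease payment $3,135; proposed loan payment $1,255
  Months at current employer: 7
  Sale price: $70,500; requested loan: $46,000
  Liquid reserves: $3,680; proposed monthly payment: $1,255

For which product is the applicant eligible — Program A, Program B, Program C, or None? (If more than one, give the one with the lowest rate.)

None

Total debts = (515 + 115 + 420 + 3,135 + 1,255) = 5,440; DTI = 5,440/11,650 = 46.7%.
LTV = 46,000/70,500 = 65.2%.
Reserves = 3,680/1,255 = 2.9 months.
Program A: score 577 < 620; DTI 46.7% > 45%; LTV 65.2% ≤ 85%; employment 7 < 24 mo → does not qualify.
Program B: score 577 < 720; DTI 46.7% ≤ 50%; employment 7 ≥ 6 mo; reserves 2.9 < 9 mo → does not qualify.
Program C: score 577 < 580; DTI 46.7% > 38%; LTV 65.2% ≤ 90%; employment 7 < 18 mo → does not qualify.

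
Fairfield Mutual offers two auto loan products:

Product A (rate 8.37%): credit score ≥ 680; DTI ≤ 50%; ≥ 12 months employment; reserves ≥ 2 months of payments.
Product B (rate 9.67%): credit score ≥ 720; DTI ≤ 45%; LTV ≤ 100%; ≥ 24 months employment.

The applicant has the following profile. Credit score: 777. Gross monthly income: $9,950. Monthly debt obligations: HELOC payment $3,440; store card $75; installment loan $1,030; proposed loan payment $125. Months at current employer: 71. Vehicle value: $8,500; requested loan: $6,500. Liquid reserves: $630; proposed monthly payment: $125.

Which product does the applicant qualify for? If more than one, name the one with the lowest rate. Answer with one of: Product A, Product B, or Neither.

Total debts = (3,440 + 75 + 1,030 + 125) = 4,670; DTI = 4,670/9,950 = 46.9%.
LTV = 6,500/8,500 = 76.5%.
Reserves = 630/125 = 5.0 months.
Product A: score 777 ≥ 680; DTI 46.9% ≤ 50%; employment 71 ≥ 12 mo; reserves 5.0 ≥ 2 mo → qualifies.
Product B: score 777 ≥ 720; DTI 46.9% > 45%; LTV 76.5% ≤ 100%; employment 71 ≥ 24 mo → does not qualify.

Product A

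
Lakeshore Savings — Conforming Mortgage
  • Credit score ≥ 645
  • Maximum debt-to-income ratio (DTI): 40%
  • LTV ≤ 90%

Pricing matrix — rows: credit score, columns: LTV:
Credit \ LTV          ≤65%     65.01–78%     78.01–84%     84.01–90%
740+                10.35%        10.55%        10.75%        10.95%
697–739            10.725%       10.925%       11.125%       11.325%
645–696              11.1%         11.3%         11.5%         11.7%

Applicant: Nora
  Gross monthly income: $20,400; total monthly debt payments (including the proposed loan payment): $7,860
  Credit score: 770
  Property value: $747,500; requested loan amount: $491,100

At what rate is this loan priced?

Credit score 770 ≥ 645; DTI = 7,860/20,400 = 38.5% ≤ 40%
LTV: 491,100 ÷ 747,500 = 65.7%, within 90% cap
Score 770 is in the 740+ band; LTV 65.7% is in the 65.01–78% band → 10.55%.

10.55%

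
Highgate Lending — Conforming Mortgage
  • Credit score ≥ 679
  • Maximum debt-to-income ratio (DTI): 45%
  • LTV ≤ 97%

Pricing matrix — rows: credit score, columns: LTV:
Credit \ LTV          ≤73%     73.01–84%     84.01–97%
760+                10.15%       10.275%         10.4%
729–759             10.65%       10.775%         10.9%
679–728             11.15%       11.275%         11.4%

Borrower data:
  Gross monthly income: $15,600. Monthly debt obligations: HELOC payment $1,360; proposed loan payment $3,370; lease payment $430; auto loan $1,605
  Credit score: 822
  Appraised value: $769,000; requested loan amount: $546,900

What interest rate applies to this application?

10.15%

Credit score 822 ≥ 679; Total monthly debts = (1,360 + 3,370 + 430 + 1,605) = 6,765. DTI = 6,765/15,600 = 43.4% ≤ 45%
LTV = 546,900/769,000 = 71.1% ≤ 97%
Row: 822 falls in 760+. Column: 71.1% falls in ≤73%. Rate = 10.15%.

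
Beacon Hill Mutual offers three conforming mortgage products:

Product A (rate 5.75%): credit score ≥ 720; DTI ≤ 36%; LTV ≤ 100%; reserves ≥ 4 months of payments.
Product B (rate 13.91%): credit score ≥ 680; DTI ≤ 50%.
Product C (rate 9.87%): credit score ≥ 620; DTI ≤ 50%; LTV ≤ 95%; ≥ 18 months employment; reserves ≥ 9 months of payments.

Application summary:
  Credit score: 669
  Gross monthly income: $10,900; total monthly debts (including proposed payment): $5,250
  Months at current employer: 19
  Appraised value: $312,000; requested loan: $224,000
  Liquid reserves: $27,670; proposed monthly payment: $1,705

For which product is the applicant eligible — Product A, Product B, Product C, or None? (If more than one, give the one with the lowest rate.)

Product C

DTI = 5,250/10,900 = 48.2%.
LTV = 224,000/312,000 = 71.8%.
Reserves = 27,670/1,705 = 16.2 months.
Product A: score 669 < 720; DTI 48.2% > 36%; LTV 71.8% ≤ 100%; reserves 16.2 ≥ 4 mo → does not qualify.
Product B: score 669 < 680; DTI 48.2% ≤ 50% → does not qualify.
Product C: score 669 ≥ 620; DTI 48.2% ≤ 50%; LTV 71.8% ≤ 95%; employment 19 ≥ 18 mo; reserves 16.2 ≥ 9 mo → qualifies.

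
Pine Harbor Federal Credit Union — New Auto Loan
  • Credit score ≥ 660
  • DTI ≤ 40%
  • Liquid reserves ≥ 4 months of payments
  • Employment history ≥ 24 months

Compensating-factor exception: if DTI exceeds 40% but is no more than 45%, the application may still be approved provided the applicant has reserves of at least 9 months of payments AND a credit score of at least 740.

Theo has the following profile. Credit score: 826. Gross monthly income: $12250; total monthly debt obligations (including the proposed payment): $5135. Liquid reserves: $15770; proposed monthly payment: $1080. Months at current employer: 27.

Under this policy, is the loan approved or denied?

Approved

Credit score 826 ≥ 660 (meets base)
DTI: 5,135 ÷ 12,250 = 41.9%, over the 40% base limit.
Reserves = 15,770/1,080 = 14.6 months ≥ 4
Employment 27 ≥ 24 months
DTI 41.9% is within the 40%–45% exception band; checking compensating factors.
Reserves 14.6 ≥ 9 months; credit score 826 ≥ 740.
Both override conditions satisfied; DTI exception granted.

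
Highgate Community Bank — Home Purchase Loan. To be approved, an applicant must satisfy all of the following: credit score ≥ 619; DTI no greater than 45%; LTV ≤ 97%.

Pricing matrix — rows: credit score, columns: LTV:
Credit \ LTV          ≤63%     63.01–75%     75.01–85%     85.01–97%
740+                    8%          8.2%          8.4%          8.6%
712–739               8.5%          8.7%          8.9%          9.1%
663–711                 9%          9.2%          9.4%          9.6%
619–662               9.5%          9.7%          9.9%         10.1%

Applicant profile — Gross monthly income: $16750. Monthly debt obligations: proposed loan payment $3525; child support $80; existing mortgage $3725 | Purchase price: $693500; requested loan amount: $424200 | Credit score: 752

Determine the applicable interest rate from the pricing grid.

Credit score 752 ≥ 619; Total monthly debts = (3,525 + 80 + 3,725) = 7,330. DTI: 7,330 ÷ 16,750 = 43.8%, within the 45% cap
LTV = 424,200/693,500 = 61.2% ≤ 97%
Score 752 is in the 740+ band; LTV 61.2% is in the ≤63% band → 8%.

8%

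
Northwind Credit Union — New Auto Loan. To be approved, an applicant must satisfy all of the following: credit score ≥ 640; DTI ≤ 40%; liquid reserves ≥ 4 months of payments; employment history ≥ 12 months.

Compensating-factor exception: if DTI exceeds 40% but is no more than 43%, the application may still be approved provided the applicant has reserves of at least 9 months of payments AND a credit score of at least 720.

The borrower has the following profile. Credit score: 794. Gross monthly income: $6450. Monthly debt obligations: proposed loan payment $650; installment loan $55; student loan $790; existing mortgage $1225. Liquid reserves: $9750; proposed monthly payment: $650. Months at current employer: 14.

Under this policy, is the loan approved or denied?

Credit score 794 ≥ 640 (meets base)
Total debts = (650 + 55 + 790 + 1,225) = 2,720. DTI = 2,720/6,450 = 42.2% > 40% — standard DTI limit exceeded.
Reserves = 9,750/650 = 15.0 months ≥ 4
Employment 14 ≥ 12 months
DTI 42.2% is within the 40%–43% exception band; checking compensating factors.
Reserves 15.0 ≥ 9 months; credit score 794 ≥ 720.
Both override conditions satisfied; DTI exception granted.

Approved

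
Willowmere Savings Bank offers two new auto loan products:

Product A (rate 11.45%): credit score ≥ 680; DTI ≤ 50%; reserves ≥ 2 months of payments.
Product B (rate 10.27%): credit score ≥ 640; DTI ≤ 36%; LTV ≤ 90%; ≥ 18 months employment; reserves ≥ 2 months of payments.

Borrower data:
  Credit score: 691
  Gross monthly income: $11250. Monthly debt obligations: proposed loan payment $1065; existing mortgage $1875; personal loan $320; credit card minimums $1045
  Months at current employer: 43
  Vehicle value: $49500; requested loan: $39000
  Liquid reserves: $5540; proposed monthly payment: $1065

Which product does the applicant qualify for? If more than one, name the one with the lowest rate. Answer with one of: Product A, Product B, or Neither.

Total debts = (1,065 + 1,875 + 320 + 1,045) = 4,305; DTI = 4,305/11,250 = 38.3%.
LTV = 39,000/49,500 = 78.8%.
Reserves = 5,540/1,065 = 5.2 months.
Product A: score 691 ≥ 680; DTI 38.3% ≤ 50%; reserves 5.2 ≥ 2 mo → qualifies.
Product B: score 691 ≥ 640; DTI 38.3% > 36%; LTV 78.8% ≤ 90%; employment 43 ≥ 18 mo; reserves 5.2 ≥ 2 mo → does not qualify.

Product A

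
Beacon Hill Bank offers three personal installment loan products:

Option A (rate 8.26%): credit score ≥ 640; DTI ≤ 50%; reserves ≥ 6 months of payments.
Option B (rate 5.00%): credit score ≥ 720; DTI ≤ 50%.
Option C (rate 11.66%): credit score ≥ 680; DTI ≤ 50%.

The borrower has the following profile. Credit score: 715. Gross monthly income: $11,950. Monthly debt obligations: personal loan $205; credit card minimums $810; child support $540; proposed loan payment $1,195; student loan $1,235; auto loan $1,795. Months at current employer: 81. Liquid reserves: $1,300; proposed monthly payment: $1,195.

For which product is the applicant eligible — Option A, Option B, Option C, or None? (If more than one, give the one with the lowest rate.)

Total debts = (205 + 810 + 540 + 1,195 + 1,235 + 1,795) = 5,780; DTI = 5,780/11,950 = 48.4%.
Reserves = 1,300/1,195 = 1.1 months.
Option A: score 715 ≥ 640; DTI 48.4% ≤ 50%; reserves 1.1 < 6 mo → does not qualify.
Option B: score 715 < 720; DTI 48.4% ≤ 50% → does not qualify.
Option C: score 715 ≥ 680; DTI 48.4% ≤ 50% → qualifies.

Option C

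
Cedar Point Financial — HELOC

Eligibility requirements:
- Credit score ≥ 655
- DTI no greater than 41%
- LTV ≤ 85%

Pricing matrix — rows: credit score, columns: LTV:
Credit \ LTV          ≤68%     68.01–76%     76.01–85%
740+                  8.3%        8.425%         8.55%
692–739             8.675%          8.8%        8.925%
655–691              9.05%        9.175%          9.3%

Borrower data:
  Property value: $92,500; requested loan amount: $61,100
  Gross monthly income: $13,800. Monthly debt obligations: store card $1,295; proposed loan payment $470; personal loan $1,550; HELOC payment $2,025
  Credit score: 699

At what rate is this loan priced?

8.675%

Credit score 699 ≥ 655; Total monthly debts = (1,295 + 470 + 1,550 + 2,025) = 5,340. Debt-to-income = 5,340/13,800 = 38.7% — meets 41% limit
Loan-to-value = 61,100/92,500 = 66.1% — pass (85% max)
Row: 699 falls in 692–739. Column: 66.1% falls in ≤68%. Rate = 8.675%.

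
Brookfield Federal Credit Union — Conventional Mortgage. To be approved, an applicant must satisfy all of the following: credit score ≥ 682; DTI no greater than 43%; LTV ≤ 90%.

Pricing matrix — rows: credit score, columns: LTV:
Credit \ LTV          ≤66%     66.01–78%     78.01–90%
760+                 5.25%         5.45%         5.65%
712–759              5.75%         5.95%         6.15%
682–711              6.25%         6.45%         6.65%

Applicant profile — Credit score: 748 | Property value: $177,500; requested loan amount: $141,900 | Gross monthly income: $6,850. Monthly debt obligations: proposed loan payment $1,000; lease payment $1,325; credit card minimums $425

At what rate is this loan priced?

6.15%

Credit score 748 ≥ 682; Total monthly debts = (1,000 + 1,325 + 425) = 2,750. Debt-to-income = 2,750/6,850 = 40.1% — meets 43% limit
LTV = 141,900/177,500 = 79.9% ≤ 90%
Credit 748 → row 712–759; LTV 79.9% → column 78.01–90%. Grid cell → 6.15%.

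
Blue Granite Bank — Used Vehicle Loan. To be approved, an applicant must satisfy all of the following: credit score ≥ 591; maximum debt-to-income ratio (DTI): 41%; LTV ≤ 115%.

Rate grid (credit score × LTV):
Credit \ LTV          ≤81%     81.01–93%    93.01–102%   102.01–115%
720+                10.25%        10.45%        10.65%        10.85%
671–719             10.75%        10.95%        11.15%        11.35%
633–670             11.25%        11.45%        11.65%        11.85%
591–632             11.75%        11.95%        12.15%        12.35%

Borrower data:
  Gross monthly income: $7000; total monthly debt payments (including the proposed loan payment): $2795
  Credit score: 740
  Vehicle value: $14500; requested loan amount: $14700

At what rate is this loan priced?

Credit score 740 ≥ 591; DTI = 2,795/7,000 = 39.9% ≤ 41%
LTV: 14,700 ÷ 14,500 = 101.4%, within 115% cap
Score 740 is in the 720+ band; LTV 101.4% is in the 93.01–102% band → 10.65%.

10.65%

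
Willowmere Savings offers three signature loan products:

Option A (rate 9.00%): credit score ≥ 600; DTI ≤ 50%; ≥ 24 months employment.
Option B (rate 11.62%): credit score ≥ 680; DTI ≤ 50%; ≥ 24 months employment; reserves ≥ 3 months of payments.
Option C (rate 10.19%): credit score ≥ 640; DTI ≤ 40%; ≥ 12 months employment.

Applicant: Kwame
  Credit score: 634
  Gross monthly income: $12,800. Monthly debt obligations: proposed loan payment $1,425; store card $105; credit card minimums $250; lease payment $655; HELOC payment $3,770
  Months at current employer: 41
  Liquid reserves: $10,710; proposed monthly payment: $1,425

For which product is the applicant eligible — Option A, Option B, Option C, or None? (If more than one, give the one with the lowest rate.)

Total debts = (1,425 + 105 + 250 + 655 + 3,770) = 6,205; DTI = 6,205/12,800 = 48.5%.
Reserves = 10,710/1,425 = 7.5 months.
Option A: score 634 ≥ 600; DTI 48.5% ≤ 50%; employment 41 ≥ 24 mo → qualifies.
Option B: score 634 < 680; DTI 48.5% ≤ 50%; employment 41 ≥ 24 mo; reserves 7.5 ≥ 3 mo → does not qualify.
Option C: score 634 < 640; DTI 48.5% > 40%; employment 41 ≥ 12 mo → does not qualify.

Option A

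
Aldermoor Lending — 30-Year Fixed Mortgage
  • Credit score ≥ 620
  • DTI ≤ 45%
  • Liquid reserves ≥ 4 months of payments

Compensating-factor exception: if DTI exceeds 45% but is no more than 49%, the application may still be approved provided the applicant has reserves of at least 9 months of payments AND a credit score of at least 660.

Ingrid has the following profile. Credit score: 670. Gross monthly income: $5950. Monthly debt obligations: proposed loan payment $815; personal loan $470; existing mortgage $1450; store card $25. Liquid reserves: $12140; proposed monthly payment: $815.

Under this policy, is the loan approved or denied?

Credit score 670 ≥ 620 (meets base)
Total debts = (815 + 470 + 1,450 + 25) = 2,760. DTI: 2,760 ÷ 5,950 = 46.4%, over the 45% base limit.
Reserves: 12,140 ÷ 815 = 14.9 months (meets 4-month minimum)
46.4% falls in the override range (45%–49%), so the compensating-factor test applies.
Override check — reserves: 14.9 mo (ok); score: 670 (ok).
Both override conditions satisfied; DTI exception granted.

Approved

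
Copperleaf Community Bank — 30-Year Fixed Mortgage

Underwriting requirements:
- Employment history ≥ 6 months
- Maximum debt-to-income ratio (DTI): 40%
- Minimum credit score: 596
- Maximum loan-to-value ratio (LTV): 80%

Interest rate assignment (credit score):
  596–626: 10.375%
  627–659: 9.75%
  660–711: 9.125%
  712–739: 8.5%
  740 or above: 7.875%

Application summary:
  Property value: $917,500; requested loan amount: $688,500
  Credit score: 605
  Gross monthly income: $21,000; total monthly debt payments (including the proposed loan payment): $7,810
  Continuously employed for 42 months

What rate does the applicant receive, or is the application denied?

Credit score 605 ≥ 596 (meets minimum)
Employment 42 ≥ 6 months
Debt-to-income = 7,810/21,000 = 37.2% — meets 40% limit
LTV: 688,500 ÷ 917,500 = 75%, within 80% cap
All requirements met. Score 605 falls in the 596–626 tier → 10.375%.

Approved at 10.375%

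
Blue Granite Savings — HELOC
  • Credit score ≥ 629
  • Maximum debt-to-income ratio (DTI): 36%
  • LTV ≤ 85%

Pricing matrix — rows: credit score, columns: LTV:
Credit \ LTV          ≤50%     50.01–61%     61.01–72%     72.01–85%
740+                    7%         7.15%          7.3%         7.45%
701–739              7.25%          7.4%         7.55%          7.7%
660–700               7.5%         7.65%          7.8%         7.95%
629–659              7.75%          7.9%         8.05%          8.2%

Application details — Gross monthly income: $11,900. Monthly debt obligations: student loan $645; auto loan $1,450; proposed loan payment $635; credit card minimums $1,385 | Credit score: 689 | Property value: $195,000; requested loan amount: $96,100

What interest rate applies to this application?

7.5%

Credit score 689 ≥ 629; Total monthly debts = (645 + 1,450 + 635 + 1,385) = 4,115. DTI: 4,115 ÷ 11,900 = 34.6%, within the 36% cap
Loan-to-value = 96,100/195,000 = 49.3% — pass (85% max)
Score 689 is in the 660–700 band; LTV 49.3% is in the ≤50% band → 7.5%.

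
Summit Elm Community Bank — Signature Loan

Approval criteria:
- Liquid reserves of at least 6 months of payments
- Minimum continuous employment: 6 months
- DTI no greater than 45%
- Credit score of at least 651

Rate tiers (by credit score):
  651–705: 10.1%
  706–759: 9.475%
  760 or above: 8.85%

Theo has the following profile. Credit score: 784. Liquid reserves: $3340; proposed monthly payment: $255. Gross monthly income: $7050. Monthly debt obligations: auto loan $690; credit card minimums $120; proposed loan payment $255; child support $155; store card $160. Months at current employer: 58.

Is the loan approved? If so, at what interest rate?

Credit score 784 ≥ 651 (meets minimum)
Total monthly debts = (690 + 120 + 255 + 155 + 160) = 1,380. DTI = 1,380/7,050 = 19.6% ≤ 45%
Employment 58 ≥ 6 months
Liquid reserves cover 3,340/255 = 13.1 months — ≥ 6 required
All requirements met. Score 784 falls in the 760 or above tier → 8.85%.

Approved at 8.85%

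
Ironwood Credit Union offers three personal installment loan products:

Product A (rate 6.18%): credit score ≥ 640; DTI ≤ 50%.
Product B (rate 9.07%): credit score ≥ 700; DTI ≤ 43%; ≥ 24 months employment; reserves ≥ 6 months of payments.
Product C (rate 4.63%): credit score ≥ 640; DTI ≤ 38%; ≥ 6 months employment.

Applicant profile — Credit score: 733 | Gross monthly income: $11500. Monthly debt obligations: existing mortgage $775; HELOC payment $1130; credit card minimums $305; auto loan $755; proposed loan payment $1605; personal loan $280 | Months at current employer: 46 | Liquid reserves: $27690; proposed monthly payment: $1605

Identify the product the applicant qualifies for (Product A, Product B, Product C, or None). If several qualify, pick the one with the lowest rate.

Total debts = (775 + 1,130 + 305 + 755 + 1,605 + 280) = 4,850; DTI = 4,850/11,500 = 42.2%.
Reserves = 27,690/1,605 = 17.3 months.
Product A: score 733 ≥ 640; DTI 42.2% ≤ 50% → qualifies.
Product B: score 733 ≥ 700; DTI 42.2% ≤ 43%; employment 46 ≥ 24 mo; reserves 17.3 ≥ 6 mo → qualifies.
Product C: score 733 ≥ 640; DTI 42.2% > 38%; employment 46 ≥ 6 mo → does not qualify.
Qualifying: Product A, Product B. Lowest rate is 6.18% → Product A.

Product A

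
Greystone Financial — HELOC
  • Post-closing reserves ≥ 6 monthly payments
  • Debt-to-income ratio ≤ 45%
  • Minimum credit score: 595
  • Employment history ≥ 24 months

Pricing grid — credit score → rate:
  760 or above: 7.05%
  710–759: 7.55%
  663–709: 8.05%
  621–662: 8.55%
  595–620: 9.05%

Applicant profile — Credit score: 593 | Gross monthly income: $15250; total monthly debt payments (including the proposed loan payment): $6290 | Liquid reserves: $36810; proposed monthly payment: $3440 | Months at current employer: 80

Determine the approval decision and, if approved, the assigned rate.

Denied

Credit score 593 < 595 (below minimum)
Debt-to-income = 6,290/15,250 = 41.2% — meets 45% limit
Employment 80 ≥ 24 months
Reserves: 36,810 ÷ 3,440 = 10.7 months (meets 6-month minimum)
Not all requirements met → denied.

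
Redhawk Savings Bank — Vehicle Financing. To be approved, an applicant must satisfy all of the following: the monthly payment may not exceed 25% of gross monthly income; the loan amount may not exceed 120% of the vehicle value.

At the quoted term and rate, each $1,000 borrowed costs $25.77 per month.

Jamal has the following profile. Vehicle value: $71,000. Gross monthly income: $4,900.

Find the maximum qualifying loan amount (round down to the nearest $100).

$47,500

Payment cap: 25% × $4,900 = $1,225/month.
At $25.77 per $1,000, that supports 1,225/25.77 × 1,000 ≈ $47,535 → $47,500.
LTV cap: 120% × $71,000 = $85,200 → $85,200.
Binding constraint: payment-to-income.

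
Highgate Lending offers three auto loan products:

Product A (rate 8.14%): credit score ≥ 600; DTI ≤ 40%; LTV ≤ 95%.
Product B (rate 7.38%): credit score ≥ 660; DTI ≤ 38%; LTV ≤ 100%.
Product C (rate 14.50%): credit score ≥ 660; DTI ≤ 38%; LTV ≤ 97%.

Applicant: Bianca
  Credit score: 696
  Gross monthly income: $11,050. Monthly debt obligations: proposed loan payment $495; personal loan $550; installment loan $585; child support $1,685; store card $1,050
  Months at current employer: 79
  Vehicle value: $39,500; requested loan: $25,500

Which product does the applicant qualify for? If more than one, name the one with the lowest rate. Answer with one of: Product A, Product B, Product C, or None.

Total debts = (495 + 550 + 585 + 1,685 + 1,050) = 4,365; DTI = 4,365/11,050 = 39.5%.
LTV = 25,500/39,500 = 64.6%.
Product A: score 696 ≥ 600; DTI 39.5% ≤ 40%; LTV 64.6% ≤ 95% → qualifies.
Product B: score 696 ≥ 660; DTI 39.5% > 38%; LTV 64.6% ≤ 100% → does not qualify.
Product C: score 696 ≥ 660; DTI 39.5% > 38%; LTV 64.6% ≤ 97% → does not qualify.

Product A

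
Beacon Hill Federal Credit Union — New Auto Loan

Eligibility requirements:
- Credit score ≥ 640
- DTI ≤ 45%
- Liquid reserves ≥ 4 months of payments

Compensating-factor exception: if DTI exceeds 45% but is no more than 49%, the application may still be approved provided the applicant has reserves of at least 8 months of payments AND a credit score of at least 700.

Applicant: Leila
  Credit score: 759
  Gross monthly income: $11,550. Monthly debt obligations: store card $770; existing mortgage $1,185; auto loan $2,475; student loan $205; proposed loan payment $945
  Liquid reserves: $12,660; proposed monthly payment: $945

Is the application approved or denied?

Approved

Credit score 759 ≥ 640 (meets base)
Total debts = (770 + 1,185 + 2,475 + 205 + 945) = 5,580. DTI = 5,580/11,550 = 48.3% > 45% — standard DTI limit exceeded.
Reserves = 12,660/945 = 13.4 months ≥ 4
DTI 48.3% is within the 45%–49% exception band; checking compensating factors.
Override check — reserves: 13.4 mo (ok); score: 759 (ok).
Both override conditions satisfied; DTI exception granted.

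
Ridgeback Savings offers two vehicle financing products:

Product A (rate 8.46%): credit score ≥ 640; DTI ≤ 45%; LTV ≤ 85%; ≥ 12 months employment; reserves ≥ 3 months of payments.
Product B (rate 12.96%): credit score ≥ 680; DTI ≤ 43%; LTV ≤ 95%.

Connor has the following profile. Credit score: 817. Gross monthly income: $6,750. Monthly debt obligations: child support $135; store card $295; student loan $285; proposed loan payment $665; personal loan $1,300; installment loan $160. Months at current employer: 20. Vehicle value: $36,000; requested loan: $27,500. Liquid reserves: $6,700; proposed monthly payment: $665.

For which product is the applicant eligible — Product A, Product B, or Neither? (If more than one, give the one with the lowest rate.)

Product A

Total debts = (135 + 295 + 285 + 665 + 1,300 + 160) = 2,840; DTI = 2,840/6,750 = 42.1%.
LTV = 27,500/36,000 = 76.4%.
Reserves = 6,700/665 = 10.1 months.
Product A: score 817 ≥ 640; DTI 42.1% ≤ 45%; LTV 76.4% ≤ 85%; employment 20 ≥ 12 mo; reserves 10.1 ≥ 3 mo → qualifies.
Product B: score 817 ≥ 680; DTI 42.1% ≤ 43%; LTV 76.4% ≤ 95% → qualifies.
Qualifying: Product A, Product B. Lowest rate is 8.46% → Product A.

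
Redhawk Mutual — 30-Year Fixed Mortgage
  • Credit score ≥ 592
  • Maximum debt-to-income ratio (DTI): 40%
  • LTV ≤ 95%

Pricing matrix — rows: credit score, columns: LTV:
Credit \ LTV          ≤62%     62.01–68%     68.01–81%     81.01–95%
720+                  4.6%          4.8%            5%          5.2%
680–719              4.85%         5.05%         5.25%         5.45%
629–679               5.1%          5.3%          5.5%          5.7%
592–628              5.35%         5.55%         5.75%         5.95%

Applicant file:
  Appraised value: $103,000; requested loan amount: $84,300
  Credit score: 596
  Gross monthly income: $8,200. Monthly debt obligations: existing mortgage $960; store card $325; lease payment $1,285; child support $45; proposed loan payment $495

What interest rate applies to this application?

Credit score 596 ≥ 592; Total monthly debts = (960 + 325 + 1,285 + 45 + 495) = 3,110. DTI: 3,110 ÷ 8,200 = 37.9%, within the 40% cap
LTV: 84,300 ÷ 103,000 = 81.8%, within 95% cap
Score 596 is in the 592–628 band; LTV 81.8% is in the 81.01–95% band → 5.95%.

5.95%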